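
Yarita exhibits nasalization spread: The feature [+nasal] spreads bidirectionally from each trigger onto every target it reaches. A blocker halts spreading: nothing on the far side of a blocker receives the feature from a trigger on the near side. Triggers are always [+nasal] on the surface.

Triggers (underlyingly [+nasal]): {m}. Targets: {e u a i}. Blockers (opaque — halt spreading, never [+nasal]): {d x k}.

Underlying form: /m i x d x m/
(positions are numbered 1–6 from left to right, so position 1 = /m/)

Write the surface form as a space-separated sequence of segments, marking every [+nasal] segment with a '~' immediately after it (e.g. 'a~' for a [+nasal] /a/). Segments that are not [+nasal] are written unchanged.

m~ i~ x d x m~

From /m/ at 1 rightward: 2 /i/ → [+nasal]; 3 /x/ blocks.
From /m/ at 1 leftward: word edge.
From /m/ at 6 rightward: word edge.
From /m/ at 6 leftward: 5 /x/ blocks.
[+nasal] positions on the surface: 1 2 6.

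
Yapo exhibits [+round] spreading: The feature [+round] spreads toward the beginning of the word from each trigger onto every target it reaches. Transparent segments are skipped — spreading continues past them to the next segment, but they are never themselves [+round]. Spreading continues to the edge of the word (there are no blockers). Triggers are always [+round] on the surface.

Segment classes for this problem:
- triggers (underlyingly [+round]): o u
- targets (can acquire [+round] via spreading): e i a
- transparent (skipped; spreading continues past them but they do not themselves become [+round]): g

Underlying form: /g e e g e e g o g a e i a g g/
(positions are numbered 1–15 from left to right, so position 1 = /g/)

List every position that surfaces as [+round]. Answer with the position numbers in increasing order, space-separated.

2 3 5 6 8

From /o/ at 8 leftward: 7 /g/ transparent; 6 /e/ → [+round]; 5 /e/ → [+round]; 4 /g/ transparent; 3 /e/ → [+round]; 2 /e/ → [+round]; 1 /g/ transparent; word edge.
Targets with no active source: positions 10 11 12 13 stay [-round].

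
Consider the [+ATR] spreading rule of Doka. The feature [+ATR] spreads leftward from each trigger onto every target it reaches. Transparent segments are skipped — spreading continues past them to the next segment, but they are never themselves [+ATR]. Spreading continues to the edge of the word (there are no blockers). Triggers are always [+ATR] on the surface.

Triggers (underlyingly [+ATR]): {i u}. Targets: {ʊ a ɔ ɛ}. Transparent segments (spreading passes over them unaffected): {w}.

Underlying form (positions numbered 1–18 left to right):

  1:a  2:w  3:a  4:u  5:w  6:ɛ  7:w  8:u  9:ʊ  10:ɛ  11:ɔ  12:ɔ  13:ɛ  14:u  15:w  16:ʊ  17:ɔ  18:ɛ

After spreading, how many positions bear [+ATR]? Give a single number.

11

From /u/ at 4 leftward: 3 /a/ → [+ATR]; 2 /w/ transparent; 1 /a/ → [+ATR]; word edge.
From /u/ at 8 leftward: 7 /w/ transparent; 6 /ɛ/ → [+ATR]; 5 /w/ transparent; 4 /u/ is itself a trigger — this domain ends here.
From /u/ at 14 leftward: 13 /ɛ/ → [+ATR]; 12 /ɔ/ → [+ATR]; 11 /ɔ/ → [+ATR]; 10 /ɛ/ → [+ATR]; 9 /ʊ/ → [+ATR]; 8 /u/ is itself a trigger — this domain ends here.
Targets with no active source: positions 16 17 18 stay [-ATR].
[+ATR] positions on the surface: 1 3 4 6 8 9 10 11 12 13 14.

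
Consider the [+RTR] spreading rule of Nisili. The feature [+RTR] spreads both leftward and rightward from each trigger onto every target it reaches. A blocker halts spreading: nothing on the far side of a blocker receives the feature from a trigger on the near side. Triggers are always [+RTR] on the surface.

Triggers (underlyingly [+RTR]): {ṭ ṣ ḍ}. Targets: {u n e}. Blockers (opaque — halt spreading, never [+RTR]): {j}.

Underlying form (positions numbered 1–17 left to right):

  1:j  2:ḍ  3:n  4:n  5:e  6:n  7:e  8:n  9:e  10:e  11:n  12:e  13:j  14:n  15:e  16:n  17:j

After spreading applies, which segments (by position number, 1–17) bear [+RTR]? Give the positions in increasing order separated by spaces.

From /ḍ/ at 2 rightward: 3 /n/ → [+RTR]; 4 /n/ → [+RTR]; 5 /e/ → [+RTR]; 6 /n/ → [+RTR]; 7 /e/ → [+RTR]; 8 /n/ → [+RTR]; 9 /e/ → [+RTR]; 10 /e/ → [+RTR]; 11 /n/ → [+RTR]; 12 /e/ → [+RTR]; 13 /j/ blocks.
From /ḍ/ at 2 leftward: 1 /j/ blocks.
Targets with no active source: positions 14 15 16 stay [-emphatic].

2 3 4 5 6 7 8 9 10 11 12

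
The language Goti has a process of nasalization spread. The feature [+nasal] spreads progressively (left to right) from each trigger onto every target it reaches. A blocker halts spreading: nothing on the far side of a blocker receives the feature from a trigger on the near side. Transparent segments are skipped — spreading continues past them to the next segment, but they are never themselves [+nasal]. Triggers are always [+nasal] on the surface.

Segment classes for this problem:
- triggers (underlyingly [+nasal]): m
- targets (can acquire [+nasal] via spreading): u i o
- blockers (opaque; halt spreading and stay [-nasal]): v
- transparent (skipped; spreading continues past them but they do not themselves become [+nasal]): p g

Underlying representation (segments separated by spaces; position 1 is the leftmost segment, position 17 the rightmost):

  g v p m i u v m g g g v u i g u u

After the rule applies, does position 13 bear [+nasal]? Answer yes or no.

no

From /m/ at 4 rightward: 5 /i/ → [+nasal]; 6 /u/ → [+nasal]; 7 /v/ blocks.
From /m/ at 8 rightward: 9 /g/ transparent; 10 /g/ transparent; 11 /g/ transparent; 12 /v/ blocks.
Targets with no active source: positions 13 14 16 17 stay [-nasal].
[+nasal] positions on the surface: 4 5 6 8.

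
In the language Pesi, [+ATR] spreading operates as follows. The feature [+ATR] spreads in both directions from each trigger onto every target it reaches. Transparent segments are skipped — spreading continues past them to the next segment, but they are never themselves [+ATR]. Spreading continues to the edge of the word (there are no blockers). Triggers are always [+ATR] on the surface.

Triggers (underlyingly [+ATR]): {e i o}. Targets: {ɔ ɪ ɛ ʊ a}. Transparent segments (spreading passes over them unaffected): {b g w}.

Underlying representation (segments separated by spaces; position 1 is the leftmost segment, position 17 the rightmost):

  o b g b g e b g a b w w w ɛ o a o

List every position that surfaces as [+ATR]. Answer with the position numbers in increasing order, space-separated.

From /o/ at 1 rightward: 2 /b/ transparent; 3 /g/ transparent; 4 /b/ transparent; 5 /g/ transparent; 6 /e/ is itself a trigger — this domain ends here.
From /o/ at 1 leftward: word edge.
From /e/ at 6 rightward: 7 /b/ transparent; 8 /g/ transparent; 9 /a/ → [+ATR]; 10 /b/ transparent; 11 /w/ transparent; 12 /w/ transparent; 13 /w/ transparent; 14 /ɛ/ → [+ATR]; 15 /o/ is itself a trigger — this domain ends here.
From /e/ at 6 leftward: 5 /g/ transparent; 4 /b/ transparent; 3 /g/ transparent; 2 /b/ transparent; 1 /o/ is itself a trigger — this domain ends here.
From /o/ at 15 rightward: 16 /a/ → [+ATR]; 17 /o/ is itself a trigger — this domain ends here.
From /o/ at 15 leftward: 14 /ɛ/ → [+ATR]; 13 /w/ transparent; 12 /w/ transparent; 11 /w/ transparent; 10 /b/ transparent; 9 /a/ → [+ATR]; 8 /g/ transparent; 7 /b/ transparent; 6 /e/ is itself a trigger — this domain ends here.
From /o/ at 17 rightward: word edge.
From /o/ at 17 leftward: 16 /a/ → [+ATR]; 15 /o/ is itself a trigger — this domain ends here.

1 6 9 14 15 16 17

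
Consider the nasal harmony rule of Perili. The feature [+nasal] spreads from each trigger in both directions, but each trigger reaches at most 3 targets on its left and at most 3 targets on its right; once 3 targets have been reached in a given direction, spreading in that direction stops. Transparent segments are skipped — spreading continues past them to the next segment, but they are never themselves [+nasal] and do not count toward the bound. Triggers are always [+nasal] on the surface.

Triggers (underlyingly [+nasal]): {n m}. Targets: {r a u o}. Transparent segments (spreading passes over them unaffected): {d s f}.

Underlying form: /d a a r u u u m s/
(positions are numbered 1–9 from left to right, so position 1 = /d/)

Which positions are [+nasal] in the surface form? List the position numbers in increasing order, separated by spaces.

5 6 7 8

From /m/ at 8 rightward: 9 /s/ transparent; word edge.
From /m/ at 8 leftward: 7 /u/ → [+nasal]; 6 /u/ → [+nasal]; 5 /u/ → [+nasal]; bound reached.
Targets with no active source: positions 2 3 4 stay [-nasal].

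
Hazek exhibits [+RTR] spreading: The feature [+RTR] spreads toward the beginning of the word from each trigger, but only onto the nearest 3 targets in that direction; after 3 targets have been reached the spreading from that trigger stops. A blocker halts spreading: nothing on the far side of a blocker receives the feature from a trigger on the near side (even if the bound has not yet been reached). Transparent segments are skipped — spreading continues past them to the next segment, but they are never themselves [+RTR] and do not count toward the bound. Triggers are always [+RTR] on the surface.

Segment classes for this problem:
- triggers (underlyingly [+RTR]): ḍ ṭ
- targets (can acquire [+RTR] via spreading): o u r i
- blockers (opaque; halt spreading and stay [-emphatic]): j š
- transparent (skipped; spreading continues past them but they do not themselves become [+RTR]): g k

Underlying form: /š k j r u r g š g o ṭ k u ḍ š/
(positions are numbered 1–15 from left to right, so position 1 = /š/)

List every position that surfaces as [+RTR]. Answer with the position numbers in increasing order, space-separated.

From /ṭ/ at 11 leftward: 10 /o/ → [+RTR]; 9 /g/ transparent; 8 /š/ blocks.
From /ḍ/ at 14 leftward: 13 /u/ → [+RTR]; 12 /k/ transparent; 11 /ṭ/ is itself a trigger — this domain ends here.
Targets with no active source: positions 4 5 6 stay [-emphatic].

10 11 13 14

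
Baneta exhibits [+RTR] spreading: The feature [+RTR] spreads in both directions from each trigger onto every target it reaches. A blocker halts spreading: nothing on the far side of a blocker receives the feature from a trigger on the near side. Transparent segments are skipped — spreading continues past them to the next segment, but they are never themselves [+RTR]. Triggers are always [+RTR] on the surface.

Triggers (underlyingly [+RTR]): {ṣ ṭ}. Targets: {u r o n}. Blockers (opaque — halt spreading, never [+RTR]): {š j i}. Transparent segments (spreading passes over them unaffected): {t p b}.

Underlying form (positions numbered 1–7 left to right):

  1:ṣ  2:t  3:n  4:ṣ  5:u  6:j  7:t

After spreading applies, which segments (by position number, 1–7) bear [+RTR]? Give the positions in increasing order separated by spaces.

1 3 4 5

From /ṣ/ at 1 rightward: 2 /t/ transparent; 3 /n/ → [+RTR]; 4 /ṣ/ is itself a trigger — this domain ends here.
From /ṣ/ at 1 leftward: word edge.
From /ṣ/ at 4 rightward: 5 /u/ → [+RTR]; 6 /j/ blocks.
From /ṣ/ at 4 leftward: 3 /n/ → [+RTR]; 2 /t/ transparent; 1 /ṣ/ is itself a trigger — this domain ends here.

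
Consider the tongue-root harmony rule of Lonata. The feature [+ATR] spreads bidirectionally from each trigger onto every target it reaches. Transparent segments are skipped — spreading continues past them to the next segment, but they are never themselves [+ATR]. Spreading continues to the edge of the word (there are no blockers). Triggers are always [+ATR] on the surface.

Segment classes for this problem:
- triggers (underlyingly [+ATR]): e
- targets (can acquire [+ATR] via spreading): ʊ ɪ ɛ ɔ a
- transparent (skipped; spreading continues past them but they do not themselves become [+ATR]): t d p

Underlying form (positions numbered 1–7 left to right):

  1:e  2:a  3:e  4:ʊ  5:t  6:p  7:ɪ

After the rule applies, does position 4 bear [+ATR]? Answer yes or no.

yes

From /e/ at 1 rightward: 2 /a/ → [+ATR]; 3 /e/ is itself a trigger — this domain ends here.
From /e/ at 1 leftward: word edge.
From /e/ at 3 rightward: 4 /ʊ/ → [+ATR]; 5 /t/ transparent; 6 /p/ transparent; 7 /ɪ/ → [+ATR]; word edge.
From /e/ at 3 leftward: 2 /a/ → [+ATR]; 1 /e/ is itself a trigger — this domain ends here.
[+ATR] positions on the surface: 1 2 3 4 7.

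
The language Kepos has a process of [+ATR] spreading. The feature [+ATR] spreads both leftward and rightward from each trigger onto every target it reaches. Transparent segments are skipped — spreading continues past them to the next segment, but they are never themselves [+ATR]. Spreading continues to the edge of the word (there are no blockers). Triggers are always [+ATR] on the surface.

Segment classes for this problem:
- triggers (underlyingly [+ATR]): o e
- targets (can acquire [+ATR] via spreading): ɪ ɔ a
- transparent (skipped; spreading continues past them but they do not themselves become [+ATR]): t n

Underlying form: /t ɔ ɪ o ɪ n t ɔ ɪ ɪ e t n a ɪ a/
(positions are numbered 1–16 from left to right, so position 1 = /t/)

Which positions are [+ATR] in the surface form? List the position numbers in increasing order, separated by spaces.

From /o/ at 4 rightward: 5 /ɪ/ → [+ATR]; 6 /n/ transparent; 7 /t/ transparent; 8 /ɔ/ → [+ATR]; 9 /ɪ/ → [+ATR]; 10 /ɪ/ → [+ATR]; 11 /e/ is itself a trigger — this domain ends here.
From /o/ at 4 leftward: 3 /ɪ/ → [+ATR]; 2 /ɔ/ → [+ATR]; 1 /t/ transparent; word edge.
From /e/ at 11 rightward: 12 /t/ transparent; 13 /n/ transparent; 14 /a/ → [+ATR]; 15 /ɪ/ → [+ATR]; 16 /a/ → [+ATR]; word edge.
From /e/ at 11 leftward: 10 /ɪ/ → [+ATR]; 9 /ɪ/ → [+ATR]; 8 /ɔ/ → [+ATR]; 7 /t/ transparent; 6 /n/ transparent; 5 /ɪ/ → [+ATR]; 4 /o/ is itself a trigger — this domain ends here.

2 3 4 5 8 9 10 11 14 15 16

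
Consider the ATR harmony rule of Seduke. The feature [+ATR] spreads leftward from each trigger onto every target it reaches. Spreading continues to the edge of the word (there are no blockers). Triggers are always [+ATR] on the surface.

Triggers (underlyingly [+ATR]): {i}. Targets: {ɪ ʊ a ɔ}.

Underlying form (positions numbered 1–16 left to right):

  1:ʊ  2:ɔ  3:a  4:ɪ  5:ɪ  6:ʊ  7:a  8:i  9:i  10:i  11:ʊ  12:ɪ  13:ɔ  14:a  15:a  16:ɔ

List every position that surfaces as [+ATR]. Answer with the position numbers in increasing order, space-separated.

From /i/ at 8 leftward: 7 /a/ → [+ATR]; 6 /ʊ/ → [+ATR]; 5 /ɪ/ → [+ATR]; 4 /ɪ/ → [+ATR]; 3 /a/ → [+ATR]; 2 /ɔ/ → [+ATR]; 1 /ʊ/ → [+ATR]; word edge.
From /i/ at 9 leftward: 8 /i/ is itself a trigger — this domain ends here.
From /i/ at 10 leftward: 9 /i/ is itself a trigger — this domain ends here.
Targets with no active source: positions 11 12 13 14 15 16 stay [-ATR].

1 2 3 4 5 6 7 8 9 10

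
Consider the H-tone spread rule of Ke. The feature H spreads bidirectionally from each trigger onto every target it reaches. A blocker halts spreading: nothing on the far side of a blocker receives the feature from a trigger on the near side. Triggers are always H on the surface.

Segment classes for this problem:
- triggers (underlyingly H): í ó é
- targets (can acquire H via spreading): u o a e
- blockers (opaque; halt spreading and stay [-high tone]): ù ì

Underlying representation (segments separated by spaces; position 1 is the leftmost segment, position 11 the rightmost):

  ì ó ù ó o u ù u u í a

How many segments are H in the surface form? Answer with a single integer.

From /ó/ at 2 rightward: 3 /ù/ blocks.
From /ó/ at 2 leftward: 1 /ì/ blocks.
From /ó/ at 4 rightward: 5 /o/ → H; 6 /u/ → H; 7 /ù/ blocks.
From /ó/ at 4 leftward: 3 /ù/ blocks.
From /í/ at 10 rightward: 11 /a/ → H; word edge.
From /í/ at 10 leftward: 9 /u/ → H; 8 /u/ → H; 7 /ù/ blocks.
H positions on the surface: 2 4 5 6 8 9 10 11.

8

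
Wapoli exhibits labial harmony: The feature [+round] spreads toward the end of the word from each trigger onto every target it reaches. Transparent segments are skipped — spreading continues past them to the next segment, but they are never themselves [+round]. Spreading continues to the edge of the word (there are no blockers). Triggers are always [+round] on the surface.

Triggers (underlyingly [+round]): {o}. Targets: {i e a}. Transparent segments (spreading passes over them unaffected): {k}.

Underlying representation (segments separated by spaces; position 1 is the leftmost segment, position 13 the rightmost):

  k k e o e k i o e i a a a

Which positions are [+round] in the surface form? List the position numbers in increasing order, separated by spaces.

From /o/ at 4 rightward: 5 /e/ → [+round]; 6 /k/ transparent; 7 /i/ → [+round]; 8 /o/ is itself a trigger — this domain ends here.
From /o/ at 8 rightward: 9 /e/ → [+round]; 10 /i/ → [+round]; 11 /a/ → [+round]; 12 /a/ → [+round]; 13 /a/ → [+round]; word edge.
Target with no active source: position 3 stays [-round].

4 5 7 8 9 10 11 12 13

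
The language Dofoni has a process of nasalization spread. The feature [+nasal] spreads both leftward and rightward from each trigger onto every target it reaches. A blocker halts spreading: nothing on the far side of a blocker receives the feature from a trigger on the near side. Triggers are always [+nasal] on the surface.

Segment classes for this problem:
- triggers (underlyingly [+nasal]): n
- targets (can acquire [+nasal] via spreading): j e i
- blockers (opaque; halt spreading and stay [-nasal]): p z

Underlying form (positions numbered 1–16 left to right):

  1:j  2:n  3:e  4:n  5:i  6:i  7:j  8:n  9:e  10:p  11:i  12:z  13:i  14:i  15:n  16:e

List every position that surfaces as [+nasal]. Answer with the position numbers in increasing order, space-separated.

From /n/ at 2 rightward: 3 /e/ → [+nasal]; 4 /n/ is itself a trigger — this domain ends here.
From /n/ at 2 leftward: 1 /j/ → [+nasal]; word edge.
From /n/ at 4 rightward: 5 /i/ → [+nasal]; 6 /i/ → [+nasal]; 7 /j/ → [+nasal]; 8 /n/ is itself a trigger — this domain ends here.
From /n/ at 4 leftward: 3 /e/ → [+nasal]; 2 /n/ is itself a trigger — this domain ends here.
From /n/ at 8 rightward: 9 /e/ → [+nasal]; 10 /p/ blocks.
From /n/ at 8 leftward: 7 /j/ → [+nasal]; 6 /i/ → [+nasal]; 5 /i/ → [+nasal]; 4 /n/ is itself a trigger — this domain ends here.
From /n/ at 15 rightward: 16 /e/ → [+nasal]; word edge.
From /n/ at 15 leftward: 14 /i/ → [+nasal]; 13 /i/ → [+nasal]; 12 /z/ blocks.
Target with no active source: position 11 stays [-nasal].

1 2 3 4 5 6 7 8 9 13 14 15 16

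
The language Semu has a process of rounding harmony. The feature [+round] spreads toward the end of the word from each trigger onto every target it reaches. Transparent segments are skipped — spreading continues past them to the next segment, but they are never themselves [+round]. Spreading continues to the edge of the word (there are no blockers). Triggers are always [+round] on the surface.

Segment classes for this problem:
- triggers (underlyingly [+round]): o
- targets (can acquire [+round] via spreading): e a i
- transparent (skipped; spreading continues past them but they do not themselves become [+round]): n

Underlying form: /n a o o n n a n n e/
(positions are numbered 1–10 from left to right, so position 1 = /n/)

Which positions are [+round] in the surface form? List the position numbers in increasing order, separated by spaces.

3 4 7 10

From /o/ at 3 rightward: 4 /o/ is itself a trigger — this domain ends here.
From /o/ at 4 rightward: 5 /n/ transparent; 6 /n/ transparent; 7 /a/ → [+round]; 8 /n/ transparent; 9 /n/ transparent; 10 /e/ → [+round]; word edge.
Target with no active source: position 2 stays [-round].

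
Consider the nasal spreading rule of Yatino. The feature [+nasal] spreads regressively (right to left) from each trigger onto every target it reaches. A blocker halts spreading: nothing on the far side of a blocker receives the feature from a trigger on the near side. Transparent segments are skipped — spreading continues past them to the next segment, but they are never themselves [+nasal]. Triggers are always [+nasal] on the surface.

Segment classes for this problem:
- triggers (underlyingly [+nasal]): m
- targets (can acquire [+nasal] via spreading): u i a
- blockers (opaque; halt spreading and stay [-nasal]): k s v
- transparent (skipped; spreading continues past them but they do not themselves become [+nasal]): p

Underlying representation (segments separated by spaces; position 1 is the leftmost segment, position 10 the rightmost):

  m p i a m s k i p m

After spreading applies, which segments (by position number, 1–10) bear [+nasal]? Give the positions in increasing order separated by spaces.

1 3 4 5 8 10

From /m/ at 1 leftward: word edge.
From /m/ at 5 leftward: 4 /a/ → [+nasal]; 3 /i/ → [+nasal]; 2 /p/ transparent; 1 /m/ is itself a trigger — this domain ends here.
From /m/ at 10 leftward: 9 /p/ transparent; 8 /i/ → [+nasal]; 7 /k/ blocks.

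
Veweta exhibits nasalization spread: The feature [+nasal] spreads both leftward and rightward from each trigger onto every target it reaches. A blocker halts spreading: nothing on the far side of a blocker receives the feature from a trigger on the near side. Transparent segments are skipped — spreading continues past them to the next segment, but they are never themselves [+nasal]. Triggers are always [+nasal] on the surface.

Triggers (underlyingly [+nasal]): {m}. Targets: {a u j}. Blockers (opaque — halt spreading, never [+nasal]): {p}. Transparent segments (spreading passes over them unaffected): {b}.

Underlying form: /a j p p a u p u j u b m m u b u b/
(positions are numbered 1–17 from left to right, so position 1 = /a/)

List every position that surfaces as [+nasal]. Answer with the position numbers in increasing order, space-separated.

8 9 10 12 13 14 16

From /m/ at 12 rightward: 13 /m/ is itself a trigger — this domain ends here.
From /m/ at 12 leftward: 11 /b/ transparent; 10 /u/ → [+nasal]; 9 /j/ → [+nasal]; 8 /u/ → [+nasal]; 7 /p/ blocks.
From /m/ at 13 rightward: 14 /u/ → [+nasal]; 15 /b/ transparent; 16 /u/ → [+nasal]; 17 /b/ transparent; word edge.
From /m/ at 13 leftward: 12 /m/ is itself a trigger — this domain ends here.
Targets with no active source: positions 1 2 5 6 stay [-nasal].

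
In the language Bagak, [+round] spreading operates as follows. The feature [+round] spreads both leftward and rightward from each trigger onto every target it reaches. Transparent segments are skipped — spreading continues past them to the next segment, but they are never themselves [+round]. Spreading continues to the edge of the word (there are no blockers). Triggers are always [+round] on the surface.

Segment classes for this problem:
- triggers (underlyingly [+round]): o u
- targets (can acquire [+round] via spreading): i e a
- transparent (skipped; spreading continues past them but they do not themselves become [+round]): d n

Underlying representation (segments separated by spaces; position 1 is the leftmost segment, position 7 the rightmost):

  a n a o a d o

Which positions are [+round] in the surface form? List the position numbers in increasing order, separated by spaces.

1 3 4 5 7

From /o/ at 4 rightward: 5 /a/ → [+round]; 6 /d/ transparent; 7 /o/ is itself a trigger — this domain ends here.
From /o/ at 4 leftward: 3 /a/ → [+round]; 2 /n/ transparent; 1 /a/ → [+round]; word edge.
From /o/ at 7 rightward: word edge.
From /o/ at 7 leftward: 6 /d/ transparent; 5 /a/ → [+round]; 4 /o/ is itself a trigger — this domain ends here.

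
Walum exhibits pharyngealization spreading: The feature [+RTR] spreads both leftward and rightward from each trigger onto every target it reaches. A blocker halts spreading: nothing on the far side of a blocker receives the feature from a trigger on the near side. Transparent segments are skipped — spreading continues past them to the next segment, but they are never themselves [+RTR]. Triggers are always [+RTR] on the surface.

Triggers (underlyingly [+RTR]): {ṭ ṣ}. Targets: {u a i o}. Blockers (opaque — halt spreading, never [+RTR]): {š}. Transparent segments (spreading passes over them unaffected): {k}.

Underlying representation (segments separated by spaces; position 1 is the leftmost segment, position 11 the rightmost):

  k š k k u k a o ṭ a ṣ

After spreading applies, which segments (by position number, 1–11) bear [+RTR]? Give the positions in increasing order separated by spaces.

5 7 8 9 10 11

From /ṭ/ at 9 rightward: 10 /a/ → [+RTR]; 11 /ṣ/ is itself a trigger — this domain ends here.
From /ṭ/ at 9 leftward: 8 /o/ → [+RTR]; 7 /a/ → [+RTR]; 6 /k/ transparent; 5 /u/ → [+RTR]; 4 /k/ transparent; 3 /k/ transparent; 2 /š/ blocks.
From /ṣ/ at 11 rightward: word edge.
From /ṣ/ at 11 leftward: 10 /a/ → [+RTR]; 9 /ṭ/ is itself a trigger — this domain ends here.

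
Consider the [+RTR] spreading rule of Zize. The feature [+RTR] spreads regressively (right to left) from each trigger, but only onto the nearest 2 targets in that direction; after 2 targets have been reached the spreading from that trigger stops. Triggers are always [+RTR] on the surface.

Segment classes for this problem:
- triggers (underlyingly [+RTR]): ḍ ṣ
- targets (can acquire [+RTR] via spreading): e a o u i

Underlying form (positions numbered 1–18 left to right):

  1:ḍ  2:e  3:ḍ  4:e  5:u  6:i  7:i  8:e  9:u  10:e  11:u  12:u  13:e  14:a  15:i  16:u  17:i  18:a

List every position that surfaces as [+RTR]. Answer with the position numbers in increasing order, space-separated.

From /ḍ/ at 1 leftward: word edge.
From /ḍ/ at 3 leftward: 2 /e/ → [+RTR]; 1 /ḍ/ is itself a trigger — this domain ends here.
Targets with no active source: positions 4 5 6 7 8 9 10 11 12 13 14 15 16 17 18 stay [-emphatic].

1 2 3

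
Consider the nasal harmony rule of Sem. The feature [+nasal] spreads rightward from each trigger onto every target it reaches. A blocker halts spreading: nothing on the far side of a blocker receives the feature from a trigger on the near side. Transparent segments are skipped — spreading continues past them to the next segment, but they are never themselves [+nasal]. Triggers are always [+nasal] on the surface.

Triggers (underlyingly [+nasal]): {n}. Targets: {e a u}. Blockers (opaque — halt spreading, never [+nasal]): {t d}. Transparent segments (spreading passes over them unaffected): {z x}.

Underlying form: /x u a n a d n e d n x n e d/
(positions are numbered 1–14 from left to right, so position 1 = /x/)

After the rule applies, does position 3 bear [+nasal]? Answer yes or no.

no

From /n/ at 4 rightward: 5 /a/ → [+nasal]; 6 /d/ blocks.
From /n/ at 7 rightward: 8 /e/ → [+nasal]; 9 /d/ blocks.
From /n/ at 10 rightward: 11 /x/ transparent; 12 /n/ is itself a trigger — this domain ends here.
From /n/ at 12 rightward: 13 /e/ → [+nasal]; 14 /d/ blocks.
Targets with no active source: positions 2 3 stay [-nasal].
[+nasal] positions on the surface: 4 5 7 8 10 12 13.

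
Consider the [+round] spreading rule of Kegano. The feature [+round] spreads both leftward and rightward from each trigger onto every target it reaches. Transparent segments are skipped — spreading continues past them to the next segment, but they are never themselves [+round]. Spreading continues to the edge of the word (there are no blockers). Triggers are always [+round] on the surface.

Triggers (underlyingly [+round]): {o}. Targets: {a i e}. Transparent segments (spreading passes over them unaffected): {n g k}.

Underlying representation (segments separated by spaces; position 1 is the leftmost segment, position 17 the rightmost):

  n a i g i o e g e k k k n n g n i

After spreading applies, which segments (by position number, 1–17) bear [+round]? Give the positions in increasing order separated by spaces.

2 3 5 6 7 9 17

From /o/ at 6 rightward: 7 /e/ → [+round]; 8 /g/ transparent; 9 /e/ → [+round]; 10 /k/ transparent; 11 /k/ transparent; 12 /k/ transparent; 13 /n/ transparent; 14 /n/ transparent; 15 /g/ transparent; 16 /n/ transparent; 17 /i/ → [+round]; word edge.
From /o/ at 6 leftward: 5 /i/ → [+round]; 4 /g/ transparent; 3 /i/ → [+round]; 2 /a/ → [+round]; 1 /n/ transparent; word edge.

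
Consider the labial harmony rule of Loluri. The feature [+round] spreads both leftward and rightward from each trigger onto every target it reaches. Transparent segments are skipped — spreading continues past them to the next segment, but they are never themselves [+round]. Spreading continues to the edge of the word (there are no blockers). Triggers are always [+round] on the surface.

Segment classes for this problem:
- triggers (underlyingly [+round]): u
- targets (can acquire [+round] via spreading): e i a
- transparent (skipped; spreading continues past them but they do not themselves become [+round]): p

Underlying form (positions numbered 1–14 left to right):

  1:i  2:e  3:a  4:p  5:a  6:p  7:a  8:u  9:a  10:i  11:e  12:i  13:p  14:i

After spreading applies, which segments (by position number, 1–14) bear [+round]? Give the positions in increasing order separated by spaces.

From /u/ at 8 rightward: 9 /a/ → [+round]; 10 /i/ → [+round]; 11 /e/ → [+round]; 12 /i/ → [+round]; 13 /p/ transparent; 14 /i/ → [+round]; word edge.
From /u/ at 8 leftward: 7 /a/ → [+round]; 6 /p/ transparent; 5 /a/ → [+round]; 4 /p/ transparent; 3 /a/ → [+round]; 2 /e/ → [+round]; 1 /i/ → [+round]; word edge.

1 2 3 5 7 8 9 10 11 12 14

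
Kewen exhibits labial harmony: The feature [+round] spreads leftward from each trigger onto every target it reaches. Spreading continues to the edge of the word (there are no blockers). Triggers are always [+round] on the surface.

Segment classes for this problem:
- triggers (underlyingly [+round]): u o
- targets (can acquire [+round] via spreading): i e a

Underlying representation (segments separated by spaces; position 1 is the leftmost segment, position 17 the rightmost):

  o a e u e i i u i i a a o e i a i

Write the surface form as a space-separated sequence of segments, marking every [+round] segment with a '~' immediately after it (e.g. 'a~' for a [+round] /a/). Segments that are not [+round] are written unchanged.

o~ a~ e~ u~ e~ i~ i~ u~ i~ i~ a~ a~ o~ e i a i

From /o/ at 1 leftward: word edge.
From /u/ at 4 leftward: 3 /e/ → [+round]; 2 /a/ → [+round]; 1 /o/ is itself a trigger — this domain ends here.
From /u/ at 8 leftward: 7 /i/ → [+round]; 6 /i/ → [+round]; 5 /e/ → [+round]; 4 /u/ is itself a trigger — this domain ends here.
From /o/ at 13 leftward: 12 /a/ → [+round]; 11 /a/ → [+round]; 10 /i/ → [+round]; 9 /i/ → [+round]; 8 /u/ is itself a trigger — this domain ends here.
Targets with no active source: positions 14 15 16 17 stay [-round].
[+round] positions on the surface: 1 2 3 4 5 6 7 8 9 10 11 12 13.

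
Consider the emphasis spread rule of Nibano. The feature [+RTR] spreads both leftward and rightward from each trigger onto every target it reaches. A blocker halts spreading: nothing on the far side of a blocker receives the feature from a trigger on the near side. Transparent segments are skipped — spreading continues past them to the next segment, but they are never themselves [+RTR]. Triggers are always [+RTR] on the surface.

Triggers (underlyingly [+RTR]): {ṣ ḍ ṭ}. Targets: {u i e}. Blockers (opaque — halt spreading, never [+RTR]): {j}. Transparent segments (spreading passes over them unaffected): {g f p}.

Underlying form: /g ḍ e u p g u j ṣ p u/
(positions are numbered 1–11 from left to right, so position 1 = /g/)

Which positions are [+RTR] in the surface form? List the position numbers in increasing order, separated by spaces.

From /ḍ/ at 2 rightward: 3 /e/ → [+RTR]; 4 /u/ → [+RTR]; 5 /p/ transparent; 6 /g/ transparent; 7 /u/ → [+RTR]; 8 /j/ blocks.
From /ḍ/ at 2 leftward: 1 /g/ transparent; word edge.
From /ṣ/ at 9 rightward: 10 /p/ transparent; 11 /u/ → [+RTR]; word edge.
From /ṣ/ at 9 leftward: 8 /j/ blocks.

2 3 4 7 9 11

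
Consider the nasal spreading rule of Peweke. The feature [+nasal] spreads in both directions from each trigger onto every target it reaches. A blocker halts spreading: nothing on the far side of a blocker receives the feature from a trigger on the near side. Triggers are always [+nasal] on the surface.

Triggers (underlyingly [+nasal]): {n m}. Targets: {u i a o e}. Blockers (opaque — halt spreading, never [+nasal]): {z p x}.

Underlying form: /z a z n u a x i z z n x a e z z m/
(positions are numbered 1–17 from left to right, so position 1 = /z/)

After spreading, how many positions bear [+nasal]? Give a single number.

From /n/ at 4 rightward: 5 /u/ → [+nasal]; 6 /a/ → [+nasal]; 7 /x/ blocks.
From /n/ at 4 leftward: 3 /z/ blocks.
From /n/ at 11 rightward: 12 /x/ blocks.
From /n/ at 11 leftward: 10 /z/ blocks.
From /m/ at 17 rightward: word edge.
From /m/ at 17 leftward: 16 /z/ blocks.
Targets with no active source: positions 2 8 13 14 stay [-nasal].
[+nasal] positions on the surface: 4 5 6 11 17.

5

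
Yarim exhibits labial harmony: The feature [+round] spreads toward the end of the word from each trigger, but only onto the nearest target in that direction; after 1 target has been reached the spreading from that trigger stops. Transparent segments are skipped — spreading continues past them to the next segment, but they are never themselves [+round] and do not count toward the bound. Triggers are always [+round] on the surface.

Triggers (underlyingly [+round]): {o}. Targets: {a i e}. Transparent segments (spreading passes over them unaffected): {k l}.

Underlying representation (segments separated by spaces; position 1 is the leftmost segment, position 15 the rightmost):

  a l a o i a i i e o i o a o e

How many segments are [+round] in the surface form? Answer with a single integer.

From /o/ at 4 rightward: 5 /i/ → [+round]; bound reached.
From /o/ at 10 rightward: 11 /i/ → [+round]; bound reached.
From /o/ at 12 rightward: 13 /a/ → [+round]; bound reached.
From /o/ at 14 rightward: 15 /e/ → [+round]; bound reached.
Targets with no active source: positions 1 3 6 7 8 9 stay [-round].
[+round] positions on the surface: 4 5 10 11 12 13 14 15.

8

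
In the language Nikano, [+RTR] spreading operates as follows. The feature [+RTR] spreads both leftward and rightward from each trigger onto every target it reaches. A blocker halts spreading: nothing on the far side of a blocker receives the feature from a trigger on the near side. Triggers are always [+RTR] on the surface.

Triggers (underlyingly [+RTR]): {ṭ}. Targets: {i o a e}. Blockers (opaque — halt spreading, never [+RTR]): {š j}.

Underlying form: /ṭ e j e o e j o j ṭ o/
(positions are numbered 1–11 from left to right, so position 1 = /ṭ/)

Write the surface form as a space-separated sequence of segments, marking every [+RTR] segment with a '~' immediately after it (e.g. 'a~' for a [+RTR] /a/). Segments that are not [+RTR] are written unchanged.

ṭ~ e~ j e o e j o j ṭ~ o~

From /ṭ/ at 1 rightward: 2 /e/ → [+RTR]; 3 /j/ blocks.
From /ṭ/ at 1 leftward: word edge.
From /ṭ/ at 10 rightward: 11 /o/ → [+RTR]; word edge.
From /ṭ/ at 10 leftward: 9 /j/ blocks.
Targets with no active source: positions 4 5 6 8 stay [-emphatic].
[+RTR] positions on the surface: 1 2 10 11.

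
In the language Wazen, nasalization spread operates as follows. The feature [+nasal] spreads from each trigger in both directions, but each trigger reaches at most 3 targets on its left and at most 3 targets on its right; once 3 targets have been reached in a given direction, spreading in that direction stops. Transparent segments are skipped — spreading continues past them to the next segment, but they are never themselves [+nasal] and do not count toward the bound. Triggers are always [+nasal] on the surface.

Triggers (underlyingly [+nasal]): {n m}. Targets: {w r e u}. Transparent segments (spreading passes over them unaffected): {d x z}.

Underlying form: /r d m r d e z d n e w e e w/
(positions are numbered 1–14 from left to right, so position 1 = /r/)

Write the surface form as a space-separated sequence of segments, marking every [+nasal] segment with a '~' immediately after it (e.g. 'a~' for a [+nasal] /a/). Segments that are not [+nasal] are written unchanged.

From /m/ at 3 rightward: 4 /r/ → [+nasal]; 5 /d/ transparent; 6 /e/ → [+nasal]; 7 /z/ transparent; 8 /d/ transparent; 9 /n/ is itself a trigger — this domain ends here.
From /m/ at 3 leftward: 2 /d/ transparent; 1 /r/ → [+nasal]; word edge.
From /n/ at 9 rightward: 10 /e/ → [+nasal]; 11 /w/ → [+nasal]; 12 /e/ → [+nasal]; bound reached.
From /n/ at 9 leftward: 8 /d/ transparent; 7 /z/ transparent; 6 /e/ → [+nasal]; 5 /d/ transparent; 4 /r/ → [+nasal]; 3 /m/ is itself a trigger — this domain ends here.
Targets with no active source: positions 13 14 stay [-nasal].
[+nasal] positions on the surface: 1 3 4 6 9 10 11 12.

r~ d m~ r~ d e~ z d n~ e~ w~ e~ e w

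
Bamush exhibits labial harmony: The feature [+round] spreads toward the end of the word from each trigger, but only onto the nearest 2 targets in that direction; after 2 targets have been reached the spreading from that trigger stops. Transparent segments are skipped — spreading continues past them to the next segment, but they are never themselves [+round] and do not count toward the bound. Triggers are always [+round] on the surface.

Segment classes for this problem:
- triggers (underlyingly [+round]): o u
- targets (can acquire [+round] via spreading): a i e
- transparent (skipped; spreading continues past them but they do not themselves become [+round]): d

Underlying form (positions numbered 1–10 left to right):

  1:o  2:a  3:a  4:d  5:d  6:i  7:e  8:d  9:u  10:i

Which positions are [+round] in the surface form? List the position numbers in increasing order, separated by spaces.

From /o/ at 1 rightward: 2 /a/ → [+round]; 3 /a/ → [+round]; bound reached.
From /u/ at 9 rightward: 10 /i/ → [+round]; word edge.
Targets with no active source: positions 6 7 stay [-round].

1 2 3 9 10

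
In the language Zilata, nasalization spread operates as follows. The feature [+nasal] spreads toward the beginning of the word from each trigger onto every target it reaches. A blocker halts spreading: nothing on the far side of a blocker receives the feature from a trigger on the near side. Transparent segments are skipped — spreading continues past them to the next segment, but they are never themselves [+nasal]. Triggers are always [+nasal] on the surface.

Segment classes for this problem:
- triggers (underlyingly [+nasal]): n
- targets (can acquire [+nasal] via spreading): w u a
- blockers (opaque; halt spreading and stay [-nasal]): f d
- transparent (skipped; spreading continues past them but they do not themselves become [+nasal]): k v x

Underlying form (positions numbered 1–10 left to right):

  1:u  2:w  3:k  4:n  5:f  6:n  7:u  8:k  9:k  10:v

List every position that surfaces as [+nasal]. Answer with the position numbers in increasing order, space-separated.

1 2 4 6

From /n/ at 4 leftward: 3 /k/ transparent; 2 /w/ → [+nasal]; 1 /u/ → [+nasal]; word edge.
From /n/ at 6 leftward: 5 /f/ blocks.
Target with no active source: position 7 stays [-nasal].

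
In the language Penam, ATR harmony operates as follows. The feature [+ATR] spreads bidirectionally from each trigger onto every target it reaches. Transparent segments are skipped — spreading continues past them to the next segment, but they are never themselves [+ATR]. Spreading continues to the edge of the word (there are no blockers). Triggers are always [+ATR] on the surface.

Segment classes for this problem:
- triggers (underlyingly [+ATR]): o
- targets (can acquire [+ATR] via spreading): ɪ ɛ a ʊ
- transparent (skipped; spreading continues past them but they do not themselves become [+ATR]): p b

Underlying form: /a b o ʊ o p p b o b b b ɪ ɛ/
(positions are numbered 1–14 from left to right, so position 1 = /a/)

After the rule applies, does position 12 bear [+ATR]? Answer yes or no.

no

From /o/ at 3 rightward: 4 /ʊ/ → [+ATR]; 5 /o/ is itself a trigger — this domain ends here.
From /o/ at 3 leftward: 2 /b/ transparent; 1 /a/ → [+ATR]; word edge.
From /o/ at 5 rightward: 6 /p/ transparent; 7 /p/ transparent; 8 /b/ transparent; 9 /o/ is itself a trigger — this domain ends here.
From /o/ at 5 leftward: 4 /ʊ/ → [+ATR]; 3 /o/ is itself a trigger — this domain ends here.
From /o/ at 9 rightward: 10 /b/ transparent; 11 /b/ transparent; 12 /b/ transparent; 13 /ɪ/ → [+ATR]; 14 /ɛ/ → [+ATR]; word edge.
From /o/ at 9 leftward: 8 /b/ transparent; 7 /p/ transparent; 6 /p/ transparent; 5 /o/ is itself a trigger — this domain ends here.
[+ATR] positions on the surface: 1 3 4 5 9 13 14.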